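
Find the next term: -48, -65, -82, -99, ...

Differences: -65 - -48 = -17
This is an arithmetic sequence with common difference d = -17.
Next term = -99 + -17 = -116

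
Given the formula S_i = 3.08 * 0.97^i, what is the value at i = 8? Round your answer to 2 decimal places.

S_8 = 3.08 * 0.97^8 ≈ 3.08 * 0.7837 ≈ 2.41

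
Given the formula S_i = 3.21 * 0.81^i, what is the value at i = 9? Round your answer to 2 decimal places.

S_9 = 3.21 * 0.81^9 ≈ 3.21 * 0.1501 ≈ 0.48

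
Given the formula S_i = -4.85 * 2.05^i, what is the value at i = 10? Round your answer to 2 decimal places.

S_10 = -4.85 * 2.05^10 ≈ -4.85 * 1310.8066 ≈ -6357.41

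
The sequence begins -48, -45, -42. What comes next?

Differences: -45 - -48 = 3
This is an arithmetic sequence with common difference d = 3.
Next term = -42 + 3 = -39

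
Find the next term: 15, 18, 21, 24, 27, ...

Differences: 18 - 15 = 3
This is an arithmetic sequence with common difference d = 3.
Next term = 27 + 3 = 30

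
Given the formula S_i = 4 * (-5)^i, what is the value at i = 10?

S_10 = 4 * (-5)^10 = 4 * 9765625 = 39062500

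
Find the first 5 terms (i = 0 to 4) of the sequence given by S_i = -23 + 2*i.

This is an arithmetic sequence.
i=0: S_0 = -23 + 2*0 = -23
i=1: S_1 = -23 + 2*1 = -21
i=2: S_2 = -23 + 2*2 = -19
i=3: S_3 = -23 + 2*3 = -17
i=4: S_4 = -23 + 2*4 = -15
The first 5 terms are: [-23, -21, -19, -17, -15]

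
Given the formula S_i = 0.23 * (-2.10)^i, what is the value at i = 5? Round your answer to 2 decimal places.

S_5 = 0.23 * (-2.1)^5 ≈ 0.23 * -40.841 ≈ -9.39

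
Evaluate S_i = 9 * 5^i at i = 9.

S_9 = 9 * 5^9 = 9 * 1953125 = 17578125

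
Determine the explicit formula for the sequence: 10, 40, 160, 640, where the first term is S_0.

Check ratios: 40 / 10 = 4.0
Common ratio r = 4.
First term a = 10.
Formula: S_i = 10 * 4^i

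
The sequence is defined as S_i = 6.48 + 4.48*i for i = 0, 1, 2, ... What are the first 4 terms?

This is an arithmetic sequence.
i=0: S_0 = 6.48 + 4.48*0 = 6.48
i=1: S_1 = 6.48 + 4.48*1 = 10.96
i=2: S_2 = 6.48 + 4.48*2 = 15.44
i=3: S_3 = 6.48 + 4.48*3 = 19.92
The first 4 terms are: [6.48, 10.96, 15.44, 19.92]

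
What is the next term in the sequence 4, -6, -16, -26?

Differences: -6 - 4 = -10
This is an arithmetic sequence with common difference d = -10.
Next term = -26 + -10 = -36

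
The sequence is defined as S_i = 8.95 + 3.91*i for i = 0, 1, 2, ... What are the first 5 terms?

This is an arithmetic sequence.
i=0: S_0 = 8.95 + 3.91*0 = 8.95
i=1: S_1 = 8.95 + 3.91*1 = 12.86
i=2: S_2 = 8.95 + 3.91*2 = 16.77
i=3: S_3 = 8.95 + 3.91*3 = 20.68
i=4: S_4 = 8.95 + 3.91*4 = 24.59
The first 5 terms are: [8.95, 12.86, 16.77, 20.68, 24.59]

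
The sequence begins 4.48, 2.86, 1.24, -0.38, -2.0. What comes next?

Differences: 2.86 - 4.48 = -1.62
This is an arithmetic sequence with common difference d = -1.62.
Next term = -2.0 + -1.62 = -3.62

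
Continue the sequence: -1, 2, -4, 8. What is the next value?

Ratios: 2 / -1 = -2.0
This is a geometric sequence with common ratio r = -2.
Next term = 8 * -2 = -16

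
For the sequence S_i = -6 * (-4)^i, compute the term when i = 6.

S_6 = -6 * (-4)^6 = -6 * 4096 = -24576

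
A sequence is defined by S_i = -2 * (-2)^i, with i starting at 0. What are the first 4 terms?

This is a geometric sequence.
i=0: S_0 = -2 * (-2)^0 = -2
i=1: S_1 = -2 * (-2)^1 = 4
i=2: S_2 = -2 * (-2)^2 = -8
i=3: S_3 = -2 * (-2)^3 = 16
The first 4 terms are: [-2, 4, -8, 16]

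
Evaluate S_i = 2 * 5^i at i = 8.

S_8 = 2 * 5^8 = 2 * 390625 = 781250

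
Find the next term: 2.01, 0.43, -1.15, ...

Differences: 0.43 - 2.01 = -1.58
This is an arithmetic sequence with common difference d = -1.58.
Next term = -1.15 + -1.58 = -2.73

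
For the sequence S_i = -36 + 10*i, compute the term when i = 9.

S_9 = -36 + 10*9 = -36 + 90 = 54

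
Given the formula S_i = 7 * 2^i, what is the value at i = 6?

S_6 = 7 * 2^6 = 7 * 64 = 448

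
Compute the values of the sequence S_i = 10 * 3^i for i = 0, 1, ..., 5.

This is a geometric sequence.
i=0: S_0 = 10 * 3^0 = 10
i=1: S_1 = 10 * 3^1 = 30
i=2: S_2 = 10 * 3^2 = 90
i=3: S_3 = 10 * 3^3 = 270
i=4: S_4 = 10 * 3^4 = 810
i=5: S_5 = 10 * 3^5 = 2430
The first 6 terms are: [10, 30, 90, 270, 810, 2430]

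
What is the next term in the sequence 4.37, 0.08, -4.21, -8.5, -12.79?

Differences: 0.08 - 4.37 = -4.29
This is an arithmetic sequence with common difference d = -4.29.
Next term = -12.79 + -4.29 = -17.08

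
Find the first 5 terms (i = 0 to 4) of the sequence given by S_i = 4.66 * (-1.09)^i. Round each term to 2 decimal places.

This is a geometric sequence.
i=0: S_0 = 4.66 * (-1.09)^0 = 4.66
i=1: S_1 = 4.66 * (-1.09)^1 ≈ -5.08
i=2: S_2 = 4.66 * (-1.09)^2 ≈ 5.54
i=3: S_3 = 4.66 * (-1.09)^3 ≈ -6.03
i=4: S_4 = 4.66 * (-1.09)^4 ≈ 6.58
The first 5 terms are: [4.66, -5.08, 5.54, -6.03, 6.58]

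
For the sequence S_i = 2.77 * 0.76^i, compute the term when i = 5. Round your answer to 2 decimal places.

S_5 = 2.77 * 0.76^5 ≈ 2.77 * 0.2536 ≈ 0.7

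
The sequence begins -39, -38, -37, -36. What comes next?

Differences: -38 - -39 = 1
This is an arithmetic sequence with common difference d = 1.
Next term = -36 + 1 = -35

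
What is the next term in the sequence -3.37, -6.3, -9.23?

Differences: -6.3 - -3.37 = -2.93
This is an arithmetic sequence with common difference d = -2.93.
Next term = -9.23 + -2.93 = -12.16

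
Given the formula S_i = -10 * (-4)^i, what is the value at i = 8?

S_8 = -10 * (-4)^8 = -10 * 65536 = -655360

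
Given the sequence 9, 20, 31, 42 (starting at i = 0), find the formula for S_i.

Check differences: 20 - 9 = 11
31 - 20 = 11
Common difference d = 11.
First term a = 9.
Formula: S_i = 9 + 11*i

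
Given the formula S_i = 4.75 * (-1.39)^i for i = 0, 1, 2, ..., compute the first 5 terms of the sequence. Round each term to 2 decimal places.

This is a geometric sequence.
i=0: S_0 = 4.75 * (-1.39)^0 = 4.75
i=1: S_1 = 4.75 * (-1.39)^1 ≈ -6.6
i=2: S_2 = 4.75 * (-1.39)^2 ≈ 9.18
i=3: S_3 = 4.75 * (-1.39)^3 ≈ -12.76
i=4: S_4 = 4.75 * (-1.39)^4 ≈ 17.73
The first 5 terms are: [4.75, -6.6, 9.18, -12.76, 17.73]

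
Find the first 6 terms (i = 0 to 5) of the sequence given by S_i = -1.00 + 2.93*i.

This is an arithmetic sequence.
i=0: S_0 = -1.0 + 2.93*0 = -1.0
i=1: S_1 = -1.0 + 2.93*1 = 1.93
i=2: S_2 = -1.0 + 2.93*2 = 4.86
i=3: S_3 = -1.0 + 2.93*3 = 7.79
i=4: S_4 = -1.0 + 2.93*4 = 10.72
i=5: S_5 = -1.0 + 2.93*5 = 13.65
The first 6 terms are: [-1.0, 1.93, 4.86, 7.79, 10.72, 13.65]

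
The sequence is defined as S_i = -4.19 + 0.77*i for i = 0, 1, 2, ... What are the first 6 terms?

This is an arithmetic sequence.
i=0: S_0 = -4.19 + 0.77*0 = -4.19
i=1: S_1 = -4.19 + 0.77*1 = -3.42
i=2: S_2 = -4.19 + 0.77*2 = -2.65
i=3: S_3 = -4.19 + 0.77*3 = -1.88
i=4: S_4 = -4.19 + 0.77*4 = -1.11
i=5: S_5 = -4.19 + 0.77*5 = -0.34
The first 6 terms are: [-4.19, -3.42, -2.65, -1.88, -1.11, -0.34]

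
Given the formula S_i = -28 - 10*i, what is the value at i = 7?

S_7 = -28 + -10*7 = -28 + -70 = -98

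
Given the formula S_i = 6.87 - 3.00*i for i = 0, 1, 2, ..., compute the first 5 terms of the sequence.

This is an arithmetic sequence.
i=0: S_0 = 6.87 + -3.0*0 = 6.87
i=1: S_1 = 6.87 + -3.0*1 = 3.87
i=2: S_2 = 6.87 + -3.0*2 = 0.87
i=3: S_3 = 6.87 + -3.0*3 = -2.13
i=4: S_4 = 6.87 + -3.0*4 = -5.13
The first 5 terms are: [6.87, 3.87, 0.87, -2.13, -5.13]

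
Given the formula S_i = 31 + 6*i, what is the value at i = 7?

S_7 = 31 + 6*7 = 31 + 42 = 73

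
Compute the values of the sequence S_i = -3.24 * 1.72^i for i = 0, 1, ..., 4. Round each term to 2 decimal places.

This is a geometric sequence.
i=0: S_0 = -3.24 * 1.72^0 = -3.24
i=1: S_1 = -3.24 * 1.72^1 ≈ -5.57
i=2: S_2 = -3.24 * 1.72^2 ≈ -9.59
i=3: S_3 = -3.24 * 1.72^3 ≈ -16.49
i=4: S_4 = -3.24 * 1.72^4 ≈ -28.36
The first 5 terms are: [-3.24, -5.57, -9.59, -16.49, -28.36]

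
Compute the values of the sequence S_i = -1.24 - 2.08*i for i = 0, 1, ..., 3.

This is an arithmetic sequence.
i=0: S_0 = -1.24 + -2.08*0 = -1.24
i=1: S_1 = -1.24 + -2.08*1 = -3.32
i=2: S_2 = -1.24 + -2.08*2 = -5.4
i=3: S_3 = -1.24 + -2.08*3 = -7.48
The first 4 terms are: [-1.24, -3.32, -5.4, -7.48]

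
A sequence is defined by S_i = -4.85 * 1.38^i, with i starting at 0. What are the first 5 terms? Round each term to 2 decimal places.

This is a geometric sequence.
i=0: S_0 = -4.85 * 1.38^0 = -4.85
i=1: S_1 = -4.85 * 1.38^1 ≈ -6.69
i=2: S_2 = -4.85 * 1.38^2 ≈ -9.24
i=3: S_3 = -4.85 * 1.38^3 ≈ -12.75
i=4: S_4 = -4.85 * 1.38^4 ≈ -17.59
The first 5 terms are: [-4.85, -6.69, -9.24, -12.75, -17.59]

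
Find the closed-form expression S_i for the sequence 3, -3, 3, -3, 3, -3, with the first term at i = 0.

Check ratios: -3 / 3 = -1.0
Common ratio r = -1.
First term a = 3.
Formula: S_i = 3 * (-1)^i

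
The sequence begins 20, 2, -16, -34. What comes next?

Differences: 2 - 20 = -18
This is an arithmetic sequence with common difference d = -18.
Next term = -34 + -18 = -52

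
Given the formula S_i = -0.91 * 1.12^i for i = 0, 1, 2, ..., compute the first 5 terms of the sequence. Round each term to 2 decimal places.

This is a geometric sequence.
i=0: S_0 = -0.91 * 1.12^0 = -0.91
i=1: S_1 = -0.91 * 1.12^1 ≈ -1.02
i=2: S_2 = -0.91 * 1.12^2 ≈ -1.14
i=3: S_3 = -0.91 * 1.12^3 ≈ -1.28
i=4: S_4 = -0.91 * 1.12^4 ≈ -1.43
The first 5 terms are: [-0.91, -1.02, -1.14, -1.28, -1.43]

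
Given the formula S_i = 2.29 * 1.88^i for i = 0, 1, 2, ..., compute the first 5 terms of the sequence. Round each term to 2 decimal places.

This is a geometric sequence.
i=0: S_0 = 2.29 * 1.88^0 = 2.29
i=1: S_1 = 2.29 * 1.88^1 ≈ 4.31
i=2: S_2 = 2.29 * 1.88^2 ≈ 8.09
i=3: S_3 = 2.29 * 1.88^3 ≈ 15.22
i=4: S_4 = 2.29 * 1.88^4 ≈ 28.61
The first 5 terms are: [2.29, 4.31, 8.09, 15.22, 28.61]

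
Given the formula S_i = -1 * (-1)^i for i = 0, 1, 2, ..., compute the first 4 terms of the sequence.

This is a geometric sequence.
i=0: S_0 = -1 * (-1)^0 = -1
i=1: S_1 = -1 * (-1)^1 = 1
i=2: S_2 = -1 * (-1)^2 = -1
i=3: S_3 = -1 * (-1)^3 = 1
The first 4 terms are: [-1, 1, -1, 1]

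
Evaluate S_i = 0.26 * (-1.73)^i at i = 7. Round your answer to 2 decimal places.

S_7 = 0.26 * (-1.73)^7 ≈ 0.26 * -46.3791 ≈ -12.06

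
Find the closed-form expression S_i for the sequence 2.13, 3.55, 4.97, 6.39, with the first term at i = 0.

Check differences: 3.55 - 2.13 = 1.42
4.97 - 3.55 = 1.42
Common difference d = 1.42.
First term a = 2.13.
Formula: S_i = 2.13 + 1.42*i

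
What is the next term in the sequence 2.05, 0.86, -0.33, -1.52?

Differences: 0.86 - 2.05 = -1.19
This is an arithmetic sequence with common difference d = -1.19.
Next term = -1.52 + -1.19 = -2.71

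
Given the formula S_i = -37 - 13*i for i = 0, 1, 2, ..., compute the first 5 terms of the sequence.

This is an arithmetic sequence.
i=0: S_0 = -37 + -13*0 = -37
i=1: S_1 = -37 + -13*1 = -50
i=2: S_2 = -37 + -13*2 = -63
i=3: S_3 = -37 + -13*3 = -76
i=4: S_4 = -37 + -13*4 = -89
The first 5 terms are: [-37, -50, -63, -76, -89]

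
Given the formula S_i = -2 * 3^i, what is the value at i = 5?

S_5 = -2 * 3^5 = -2 * 243 = -486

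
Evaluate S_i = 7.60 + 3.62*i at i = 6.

S_6 = 7.6 + 3.62*6 = 7.6 + 21.72 = 29.32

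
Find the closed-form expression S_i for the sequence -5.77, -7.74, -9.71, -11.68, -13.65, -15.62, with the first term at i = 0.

Check differences: -7.74 - -5.77 = -1.97
-9.71 - -7.74 = -1.97
Common difference d = -1.97.
First term a = -5.77.
Formula: S_i = -5.77 - 1.97*i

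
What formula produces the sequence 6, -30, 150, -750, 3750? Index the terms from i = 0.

Check ratios: -30 / 6 = -5.0
Common ratio r = -5.
First term a = 6.
Formula: S_i = 6 * (-5)^i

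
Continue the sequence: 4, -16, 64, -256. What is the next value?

Ratios: -16 / 4 = -4.0
This is a geometric sequence with common ratio r = -4.
Next term = -256 * -4 = 1024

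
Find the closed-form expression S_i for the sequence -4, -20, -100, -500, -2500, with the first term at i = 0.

Check ratios: -20 / -4 = 5.0
Common ratio r = 5.
First term a = -4.
Formula: S_i = -4 * 5^i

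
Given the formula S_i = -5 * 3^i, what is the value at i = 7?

S_7 = -5 * 3^7 = -5 * 2187 = -10935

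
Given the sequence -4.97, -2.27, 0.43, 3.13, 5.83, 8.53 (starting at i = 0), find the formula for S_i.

Check differences: -2.27 - -4.97 = 2.7
0.43 - -2.27 = 2.7
Common difference d = 2.7.
First term a = -4.97.
Formula: S_i = -4.97 + 2.70*i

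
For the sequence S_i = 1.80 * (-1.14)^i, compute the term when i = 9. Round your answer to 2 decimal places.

S_9 = 1.8 * (-1.14)^9 ≈ 1.8 * -3.2519 ≈ -5.85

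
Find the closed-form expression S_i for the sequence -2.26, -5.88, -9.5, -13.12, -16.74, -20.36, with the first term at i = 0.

Check differences: -5.88 - -2.26 = -3.62
-9.5 - -5.88 = -3.62
Common difference d = -3.62.
First term a = -2.26.
Formula: S_i = -2.26 - 3.62*i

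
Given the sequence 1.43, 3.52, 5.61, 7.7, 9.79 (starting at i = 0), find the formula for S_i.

Check differences: 3.52 - 1.43 = 2.09
5.61 - 3.52 = 2.09
Common difference d = 2.09.
First term a = 1.43.
Formula: S_i = 1.43 + 2.09*i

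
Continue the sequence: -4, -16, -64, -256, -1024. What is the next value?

Ratios: -16 / -4 = 4.0
This is a geometric sequence with common ratio r = 4.
Next term = -1024 * 4 = -4096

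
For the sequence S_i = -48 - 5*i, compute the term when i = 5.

S_5 = -48 + -5*5 = -48 + -25 = -73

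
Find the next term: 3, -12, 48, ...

Ratios: -12 / 3 = -4.0
This is a geometric sequence with common ratio r = -4.
Next term = 48 * -4 = -192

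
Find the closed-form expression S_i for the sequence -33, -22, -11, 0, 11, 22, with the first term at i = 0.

Check differences: -22 - -33 = 11
-11 - -22 = 11
Common difference d = 11.
First term a = -33.
Formula: S_i = -33 + 11*i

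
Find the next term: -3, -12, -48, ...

Ratios: -12 / -3 = 4.0
This is a geometric sequence with common ratio r = 4.
Next term = -48 * 4 = -192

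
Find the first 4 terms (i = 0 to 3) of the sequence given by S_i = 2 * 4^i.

This is a geometric sequence.
i=0: S_0 = 2 * 4^0 = 2
i=1: S_1 = 2 * 4^1 = 8
i=2: S_2 = 2 * 4^2 = 32
i=3: S_3 = 2 * 4^3 = 128
The first 4 terms are: [2, 8, 32, 128]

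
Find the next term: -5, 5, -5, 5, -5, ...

Ratios: 5 / -5 = -1.0
This is a geometric sequence with common ratio r = -1.
Next term = -5 * -1 = 5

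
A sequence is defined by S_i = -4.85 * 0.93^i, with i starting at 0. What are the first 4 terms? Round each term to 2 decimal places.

This is a geometric sequence.
i=0: S_0 = -4.85 * 0.93^0 = -4.85
i=1: S_1 = -4.85 * 0.93^1 ≈ -4.51
i=2: S_2 = -4.85 * 0.93^2 ≈ -4.19
i=3: S_3 = -4.85 * 0.93^3 ≈ -3.9
The first 4 terms are: [-4.85, -4.51, -4.19, -3.9]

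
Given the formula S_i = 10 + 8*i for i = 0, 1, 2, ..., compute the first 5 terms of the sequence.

This is an arithmetic sequence.
i=0: S_0 = 10 + 8*0 = 10
i=1: S_1 = 10 + 8*1 = 18
i=2: S_2 = 10 + 8*2 = 26
i=3: S_3 = 10 + 8*3 = 34
i=4: S_4 = 10 + 8*4 = 42
The first 5 terms are: [10, 18, 26, 34, 42]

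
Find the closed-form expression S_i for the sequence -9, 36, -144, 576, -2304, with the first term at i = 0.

Check ratios: 36 / -9 = -4.0
Common ratio r = -4.
First term a = -9.
Formula: S_i = -9 * (-4)^i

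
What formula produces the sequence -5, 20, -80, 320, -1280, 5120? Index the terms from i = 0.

Check ratios: 20 / -5 = -4.0
Common ratio r = -4.
First term a = -5.
Formula: S_i = -5 * (-4)^i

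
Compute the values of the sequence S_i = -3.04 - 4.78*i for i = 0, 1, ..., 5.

This is an arithmetic sequence.
i=0: S_0 = -3.04 + -4.78*0 = -3.04
i=1: S_1 = -3.04 + -4.78*1 = -7.82
i=2: S_2 = -3.04 + -4.78*2 = -12.6
i=3: S_3 = -3.04 + -4.78*3 = -17.38
i=4: S_4 = -3.04 + -4.78*4 = -22.16
i=5: S_5 = -3.04 + -4.78*5 = -26.94
The first 6 terms are: [-3.04, -7.82, -12.6, -17.38, -22.16, -26.94]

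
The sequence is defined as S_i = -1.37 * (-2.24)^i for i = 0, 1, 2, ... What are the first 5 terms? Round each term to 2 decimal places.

This is a geometric sequence.
i=0: S_0 = -1.37 * (-2.24)^0 = -1.37
i=1: S_1 = -1.37 * (-2.24)^1 ≈ 3.07
i=2: S_2 = -1.37 * (-2.24)^2 ≈ -6.87
i=3: S_3 = -1.37 * (-2.24)^3 ≈ 15.4
i=4: S_4 = -1.37 * (-2.24)^4 ≈ -34.49
The first 5 terms are: [-1.37, 3.07, -6.87, 15.4, -34.49]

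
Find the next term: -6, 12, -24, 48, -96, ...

Ratios: 12 / -6 = -2.0
This is a geometric sequence with common ratio r = -2.
Next term = -96 * -2 = 192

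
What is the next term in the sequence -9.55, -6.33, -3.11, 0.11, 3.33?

Differences: -6.33 - -9.55 = 3.22
This is an arithmetic sequence with common difference d = 3.22.
Next term = 3.33 + 3.22 = 6.55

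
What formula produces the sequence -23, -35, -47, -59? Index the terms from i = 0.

Check differences: -35 - -23 = -12
-47 - -35 = -12
Common difference d = -12.
First term a = -23.
Formula: S_i = -23 - 12*i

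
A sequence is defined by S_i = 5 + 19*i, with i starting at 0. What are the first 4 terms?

This is an arithmetic sequence.
i=0: S_0 = 5 + 19*0 = 5
i=1: S_1 = 5 + 19*1 = 24
i=2: S_2 = 5 + 19*2 = 43
i=3: S_3 = 5 + 19*3 = 62
The first 4 terms are: [5, 24, 43, 62]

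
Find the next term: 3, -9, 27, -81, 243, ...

Ratios: -9 / 3 = -3.0
This is a geometric sequence with common ratio r = -3.
Next term = 243 * -3 = -729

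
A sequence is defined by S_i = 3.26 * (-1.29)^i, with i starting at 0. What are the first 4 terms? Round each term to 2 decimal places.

This is a geometric sequence.
i=0: S_0 = 3.26 * (-1.29)^0 = 3.26
i=1: S_1 = 3.26 * (-1.29)^1 ≈ -4.21
i=2: S_2 = 3.26 * (-1.29)^2 ≈ 5.42
i=3: S_3 = 3.26 * (-1.29)^3 ≈ -7.0
The first 4 terms are: [3.26, -4.21, 5.42, -7.0]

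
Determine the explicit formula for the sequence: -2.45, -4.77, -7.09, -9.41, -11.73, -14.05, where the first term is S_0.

Check differences: -4.77 - -2.45 = -2.32
-7.09 - -4.77 = -2.32
Common difference d = -2.32.
First term a = -2.45.
Formula: S_i = -2.45 - 2.32*i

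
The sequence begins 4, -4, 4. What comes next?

Ratios: -4 / 4 = -1.0
This is a geometric sequence with common ratio r = -1.
Next term = 4 * -1 = -4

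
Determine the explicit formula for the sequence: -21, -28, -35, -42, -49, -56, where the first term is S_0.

Check differences: -28 - -21 = -7
-35 - -28 = -7
Common difference d = -7.
First term a = -21.
Formula: S_i = -21 - 7*i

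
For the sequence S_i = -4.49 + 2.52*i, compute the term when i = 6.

S_6 = -4.49 + 2.52*6 = -4.49 + 15.12 = 10.63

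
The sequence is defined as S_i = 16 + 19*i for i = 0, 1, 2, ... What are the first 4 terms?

This is an arithmetic sequence.
i=0: S_0 = 16 + 19*0 = 16
i=1: S_1 = 16 + 19*1 = 35
i=2: S_2 = 16 + 19*2 = 54
i=3: S_3 = 16 + 19*3 = 73
The first 4 terms are: [16, 35, 54, 73]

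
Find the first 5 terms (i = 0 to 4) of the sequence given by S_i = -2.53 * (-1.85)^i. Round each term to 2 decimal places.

This is a geometric sequence.
i=0: S_0 = -2.53 * (-1.85)^0 = -2.53
i=1: S_1 = -2.53 * (-1.85)^1 ≈ 4.68
i=2: S_2 = -2.53 * (-1.85)^2 ≈ -8.66
i=3: S_3 = -2.53 * (-1.85)^3 ≈ 16.02
i=4: S_4 = -2.53 * (-1.85)^4 ≈ -29.64
The first 5 terms are: [-2.53, 4.68, -8.66, 16.02, -29.64]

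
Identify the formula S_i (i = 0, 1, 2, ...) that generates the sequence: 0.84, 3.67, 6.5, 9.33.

Check differences: 3.67 - 0.84 = 2.83
6.5 - 3.67 = 2.83
Common difference d = 2.83.
First term a = 0.84.
Formula: S_i = 0.84 + 2.83*i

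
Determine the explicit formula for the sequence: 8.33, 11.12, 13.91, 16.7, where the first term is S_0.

Check differences: 11.12 - 8.33 = 2.79
13.91 - 11.12 = 2.79
Common difference d = 2.79.
First term a = 8.33.
Formula: S_i = 8.33 + 2.79*i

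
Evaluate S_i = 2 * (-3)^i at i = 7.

S_7 = 2 * (-3)^7 = 2 * -2187 = -4374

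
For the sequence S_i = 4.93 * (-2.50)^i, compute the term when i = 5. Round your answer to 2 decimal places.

S_5 = 4.93 * (-2.5)^5 ≈ 4.93 * -97.6563 ≈ -481.45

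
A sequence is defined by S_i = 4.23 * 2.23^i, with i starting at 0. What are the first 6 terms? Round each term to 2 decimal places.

This is a geometric sequence.
i=0: S_0 = 4.23 * 2.23^0 = 4.23
i=1: S_1 = 4.23 * 2.23^1 ≈ 9.43
i=2: S_2 = 4.23 * 2.23^2 ≈ 21.04
i=3: S_3 = 4.23 * 2.23^3 ≈ 46.91
i=4: S_4 = 4.23 * 2.23^4 ≈ 104.61
i=5: S_5 = 4.23 * 2.23^5 ≈ 233.27
The first 6 terms are: [4.23, 9.43, 21.04, 46.91, 104.61, 233.27]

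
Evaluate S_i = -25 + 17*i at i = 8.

S_8 = -25 + 17*8 = -25 + 136 = 111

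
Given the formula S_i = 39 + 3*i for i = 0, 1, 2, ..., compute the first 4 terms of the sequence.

This is an arithmetic sequence.
i=0: S_0 = 39 + 3*0 = 39
i=1: S_1 = 39 + 3*1 = 42
i=2: S_2 = 39 + 3*2 = 45
i=3: S_3 = 39 + 3*3 = 48
The first 4 terms are: [39, 42, 45, 48]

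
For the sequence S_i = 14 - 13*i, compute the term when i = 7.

S_7 = 14 + -13*7 = 14 + -91 = -77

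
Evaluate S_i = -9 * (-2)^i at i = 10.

S_10 = -9 * (-2)^10 = -9 * 1024 = -9216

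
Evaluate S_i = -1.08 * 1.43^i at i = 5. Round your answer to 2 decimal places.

S_5 = -1.08 * 1.43^5 ≈ -1.08 * 5.9797 ≈ -6.46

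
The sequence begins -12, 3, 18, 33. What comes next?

Differences: 3 - -12 = 15
This is an arithmetic sequence with common difference d = 15.
Next term = 33 + 15 = 48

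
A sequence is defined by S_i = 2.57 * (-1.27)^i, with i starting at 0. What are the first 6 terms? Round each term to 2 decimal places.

This is a geometric sequence.
i=0: S_0 = 2.57 * (-1.27)^0 = 2.57
i=1: S_1 = 2.57 * (-1.27)^1 ≈ -3.26
i=2: S_2 = 2.57 * (-1.27)^2 ≈ 4.15
i=3: S_3 = 2.57 * (-1.27)^3 ≈ -5.26
i=4: S_4 = 2.57 * (-1.27)^4 ≈ 6.69
i=5: S_5 = 2.57 * (-1.27)^5 ≈ -8.49
The first 6 terms are: [2.57, -3.26, 4.15, -5.26, 6.69, -8.49]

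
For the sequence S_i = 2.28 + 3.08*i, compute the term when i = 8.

S_8 = 2.28 + 3.08*8 = 2.28 + 24.64 = 26.92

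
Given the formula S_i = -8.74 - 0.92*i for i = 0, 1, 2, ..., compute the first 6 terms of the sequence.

This is an arithmetic sequence.
i=0: S_0 = -8.74 + -0.92*0 = -8.74
i=1: S_1 = -8.74 + -0.92*1 = -9.66
i=2: S_2 = -8.74 + -0.92*2 = -10.58
i=3: S_3 = -8.74 + -0.92*3 = -11.5
i=4: S_4 = -8.74 + -0.92*4 = -12.42
i=5: S_5 = -8.74 + -0.92*5 = -13.34
The first 6 terms are: [-8.74, -9.66, -10.58, -11.5, -12.42, -13.34]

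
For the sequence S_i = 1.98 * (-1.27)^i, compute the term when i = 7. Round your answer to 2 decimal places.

S_7 = 1.98 * (-1.27)^7 ≈ 1.98 * -5.3288 ≈ -10.55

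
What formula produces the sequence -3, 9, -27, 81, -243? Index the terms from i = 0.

Check ratios: 9 / -3 = -3.0
Common ratio r = -3.
First term a = -3.
Formula: S_i = -3 * (-3)^i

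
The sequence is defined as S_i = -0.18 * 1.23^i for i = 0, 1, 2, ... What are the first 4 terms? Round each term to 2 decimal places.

This is a geometric sequence.
i=0: S_0 = -0.18 * 1.23^0 = -0.18
i=1: S_1 = -0.18 * 1.23^1 ≈ -0.22
i=2: S_2 = -0.18 * 1.23^2 ≈ -0.27
i=3: S_3 = -0.18 * 1.23^3 ≈ -0.33
The first 4 terms are: [-0.18, -0.22, -0.27, -0.33]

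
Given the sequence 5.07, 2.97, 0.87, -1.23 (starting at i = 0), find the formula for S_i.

Check differences: 2.97 - 5.07 = -2.1
0.87 - 2.97 = -2.1
Common difference d = -2.1.
First term a = 5.07.
Formula: S_i = 5.07 - 2.10*i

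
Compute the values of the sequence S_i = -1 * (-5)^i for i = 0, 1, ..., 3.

This is a geometric sequence.
i=0: S_0 = -1 * (-5)^0 = -1
i=1: S_1 = -1 * (-5)^1 = 5
i=2: S_2 = -1 * (-5)^2 = -25
i=3: S_3 = -1 * (-5)^3 = 125
The first 4 terms are: [-1, 5, -25, 125]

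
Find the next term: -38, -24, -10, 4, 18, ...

Differences: -24 - -38 = 14
This is an arithmetic sequence with common difference d = 14.
Next term = 18 + 14 = 32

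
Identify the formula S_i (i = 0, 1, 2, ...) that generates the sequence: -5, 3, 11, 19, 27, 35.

Check differences: 3 - -5 = 8
11 - 3 = 8
Common difference d = 8.
First term a = -5.
Formula: S_i = -5 + 8*i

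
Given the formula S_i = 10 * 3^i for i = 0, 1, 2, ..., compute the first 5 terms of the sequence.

This is a geometric sequence.
i=0: S_0 = 10 * 3^0 = 10
i=1: S_1 = 10 * 3^1 = 30
i=2: S_2 = 10 * 3^2 = 90
i=3: S_3 = 10 * 3^3 = 270
i=4: S_4 = 10 * 3^4 = 810
The first 5 terms are: [10, 30, 90, 270, 810]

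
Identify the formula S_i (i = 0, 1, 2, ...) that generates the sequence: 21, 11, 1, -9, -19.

Check differences: 11 - 21 = -10
1 - 11 = -10
Common difference d = -10.
First term a = 21.
Formula: S_i = 21 - 10*i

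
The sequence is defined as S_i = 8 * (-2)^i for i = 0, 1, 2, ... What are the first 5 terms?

This is a geometric sequence.
i=0: S_0 = 8 * (-2)^0 = 8
i=1: S_1 = 8 * (-2)^1 = -16
i=2: S_2 = 8 * (-2)^2 = 32
i=3: S_3 = 8 * (-2)^3 = -64
i=4: S_4 = 8 * (-2)^4 = 128
The first 5 terms are: [8, -16, 32, -64, 128]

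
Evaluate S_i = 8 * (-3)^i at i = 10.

S_10 = 8 * (-3)^10 = 8 * 59049 = 472392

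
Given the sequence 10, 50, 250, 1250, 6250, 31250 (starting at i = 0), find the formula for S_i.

Check ratios: 50 / 10 = 5.0
Common ratio r = 5.
First term a = 10.
Formula: S_i = 10 * 5^i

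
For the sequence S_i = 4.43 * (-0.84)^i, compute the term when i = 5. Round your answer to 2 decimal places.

S_5 = 4.43 * (-0.84)^5 ≈ 4.43 * -0.4182 ≈ -1.85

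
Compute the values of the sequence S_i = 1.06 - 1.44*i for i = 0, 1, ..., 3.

This is an arithmetic sequence.
i=0: S_0 = 1.06 + -1.44*0 = 1.06
i=1: S_1 = 1.06 + -1.44*1 = -0.38
i=2: S_2 = 1.06 + -1.44*2 = -1.82
i=3: S_3 = 1.06 + -1.44*3 = -3.26
The first 4 terms are: [1.06, -0.38, -1.82, -3.26]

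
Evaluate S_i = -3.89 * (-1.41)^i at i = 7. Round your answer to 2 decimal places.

S_7 = -3.89 * (-1.41)^7 ≈ -3.89 * -11.0798 ≈ 43.1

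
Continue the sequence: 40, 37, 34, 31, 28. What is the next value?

Differences: 37 - 40 = -3
This is an arithmetic sequence with common difference d = -3.
Next term = 28 + -3 = 25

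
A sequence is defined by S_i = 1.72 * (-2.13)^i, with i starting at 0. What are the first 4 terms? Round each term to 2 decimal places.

This is a geometric sequence.
i=0: S_0 = 1.72 * (-2.13)^0 = 1.72
i=1: S_1 = 1.72 * (-2.13)^1 ≈ -3.66
i=2: S_2 = 1.72 * (-2.13)^2 ≈ 7.8
i=3: S_3 = 1.72 * (-2.13)^3 ≈ -16.62
The first 4 terms are: [1.72, -3.66, 7.8, -16.62]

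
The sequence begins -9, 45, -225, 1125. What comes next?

Ratios: 45 / -9 = -5.0
This is a geometric sequence with common ratio r = -5.
Next term = 1125 * -5 = -5625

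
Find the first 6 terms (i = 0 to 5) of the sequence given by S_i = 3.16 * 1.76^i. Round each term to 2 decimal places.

This is a geometric sequence.
i=0: S_0 = 3.16 * 1.76^0 = 3.16
i=1: S_1 = 3.16 * 1.76^1 ≈ 5.56
i=2: S_2 = 3.16 * 1.76^2 ≈ 9.79
i=3: S_3 = 3.16 * 1.76^3 ≈ 17.23
i=4: S_4 = 3.16 * 1.76^4 ≈ 30.32
i=5: S_5 = 3.16 * 1.76^5 ≈ 53.36
The first 6 terms are: [3.16, 5.56, 9.79, 17.23, 30.32, 53.36]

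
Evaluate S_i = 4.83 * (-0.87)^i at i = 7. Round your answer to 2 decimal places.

S_7 = 4.83 * (-0.87)^7 ≈ 4.83 * -0.3773 ≈ -1.82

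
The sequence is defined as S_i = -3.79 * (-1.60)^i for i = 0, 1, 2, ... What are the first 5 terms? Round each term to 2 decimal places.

This is a geometric sequence.
i=0: S_0 = -3.79 * (-1.6)^0 = -3.79
i=1: S_1 = -3.79 * (-1.6)^1 ≈ 6.06
i=2: S_2 = -3.79 * (-1.6)^2 ≈ -9.7
i=3: S_3 = -3.79 * (-1.6)^3 ≈ 15.52
i=4: S_4 = -3.79 * (-1.6)^4 ≈ -24.84
The first 5 terms are: [-3.79, 6.06, -9.7, 15.52, -24.84]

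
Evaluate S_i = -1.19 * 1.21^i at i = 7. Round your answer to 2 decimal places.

S_7 = -1.19 * 1.21^7 ≈ -1.19 * 3.7975 ≈ -4.52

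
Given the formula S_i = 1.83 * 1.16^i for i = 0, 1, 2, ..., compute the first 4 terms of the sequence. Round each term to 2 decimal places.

This is a geometric sequence.
i=0: S_0 = 1.83 * 1.16^0 = 1.83
i=1: S_1 = 1.83 * 1.16^1 ≈ 2.12
i=2: S_2 = 1.83 * 1.16^2 ≈ 2.46
i=3: S_3 = 1.83 * 1.16^3 ≈ 2.86
The first 4 terms are: [1.83, 2.12, 2.46, 2.86]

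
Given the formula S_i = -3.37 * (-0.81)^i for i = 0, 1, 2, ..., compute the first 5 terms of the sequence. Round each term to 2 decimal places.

This is a geometric sequence.
i=0: S_0 = -3.37 * (-0.81)^0 = -3.37
i=1: S_1 = -3.37 * (-0.81)^1 ≈ 2.73
i=2: S_2 = -3.37 * (-0.81)^2 ≈ -2.21
i=3: S_3 = -3.37 * (-0.81)^3 ≈ 1.79
i=4: S_4 = -3.37 * (-0.81)^4 ≈ -1.45
The first 5 terms are: [-3.37, 2.73, -2.21, 1.79, -1.45]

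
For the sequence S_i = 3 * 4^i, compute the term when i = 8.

S_8 = 3 * 4^8 = 3 * 65536 = 196608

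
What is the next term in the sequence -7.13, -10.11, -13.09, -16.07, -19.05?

Differences: -10.11 - -7.13 = -2.98
This is an arithmetic sequence with common difference d = -2.98.
Next term = -19.05 + -2.98 = -22.03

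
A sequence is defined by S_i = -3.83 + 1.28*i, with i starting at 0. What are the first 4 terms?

This is an arithmetic sequence.
i=0: S_0 = -3.83 + 1.28*0 = -3.83
i=1: S_1 = -3.83 + 1.28*1 = -2.55
i=2: S_2 = -3.83 + 1.28*2 = -1.27
i=3: S_3 = -3.83 + 1.28*3 = 0.01
The first 4 terms are: [-3.83, -2.55, -1.27, 0.01]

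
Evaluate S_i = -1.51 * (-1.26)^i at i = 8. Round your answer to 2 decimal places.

S_8 = -1.51 * (-1.26)^8 ≈ -1.51 * 6.3528 ≈ -9.59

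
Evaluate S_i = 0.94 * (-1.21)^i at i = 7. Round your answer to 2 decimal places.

S_7 = 0.94 * (-1.21)^7 ≈ 0.94 * -3.7975 ≈ -3.57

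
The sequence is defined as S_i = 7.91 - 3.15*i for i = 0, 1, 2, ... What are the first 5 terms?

This is an arithmetic sequence.
i=0: S_0 = 7.91 + -3.15*0 = 7.91
i=1: S_1 = 7.91 + -3.15*1 = 4.76
i=2: S_2 = 7.91 + -3.15*2 = 1.61
i=3: S_3 = 7.91 + -3.15*3 = -1.54
i=4: S_4 = 7.91 + -3.15*4 = -4.69
The first 5 terms are: [7.91, 4.76, 1.61, -1.54, -4.69]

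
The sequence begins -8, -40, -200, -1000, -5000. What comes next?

Ratios: -40 / -8 = 5.0
This is a geometric sequence with common ratio r = 5.
Next term = -5000 * 5 = -25000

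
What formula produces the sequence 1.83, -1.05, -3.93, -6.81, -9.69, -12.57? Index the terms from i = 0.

Check differences: -1.05 - 1.83 = -2.88
-3.93 - -1.05 = -2.88
Common difference d = -2.88.
First term a = 1.83.
Formula: S_i = 1.83 - 2.88*i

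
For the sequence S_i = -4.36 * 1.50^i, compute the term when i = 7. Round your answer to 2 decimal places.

S_7 = -4.36 * 1.5^7 ≈ -4.36 * 17.0859 ≈ -74.49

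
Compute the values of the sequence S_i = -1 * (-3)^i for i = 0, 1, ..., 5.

This is a geometric sequence.
i=0: S_0 = -1 * (-3)^0 = -1
i=1: S_1 = -1 * (-3)^1 = 3
i=2: S_2 = -1 * (-3)^2 = -9
i=3: S_3 = -1 * (-3)^3 = 27
i=4: S_4 = -1 * (-3)^4 = -81
i=5: S_5 = -1 * (-3)^5 = 243
The first 6 terms are: [-1, 3, -9, 27, -81, 243]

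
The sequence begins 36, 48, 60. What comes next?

Differences: 48 - 36 = 12
This is an arithmetic sequence with common difference d = 12.
Next term = 60 + 12 = 72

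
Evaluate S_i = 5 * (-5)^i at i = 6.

S_6 = 5 * (-5)^6 = 5 * 15625 = 78125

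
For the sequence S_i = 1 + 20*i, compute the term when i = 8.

S_8 = 1 + 20*8 = 1 + 160 = 161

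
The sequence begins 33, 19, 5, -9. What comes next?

Differences: 19 - 33 = -14
This is an arithmetic sequence with common difference d = -14.
Next term = -9 + -14 = -23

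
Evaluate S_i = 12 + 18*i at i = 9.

S_9 = 12 + 18*9 = 12 + 162 = 174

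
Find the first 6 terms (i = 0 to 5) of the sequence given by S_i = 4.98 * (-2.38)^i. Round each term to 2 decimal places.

This is a geometric sequence.
i=0: S_0 = 4.98 * (-2.38)^0 = 4.98
i=1: S_1 = 4.98 * (-2.38)^1 ≈ -11.85
i=2: S_2 = 4.98 * (-2.38)^2 ≈ 28.21
i=3: S_3 = 4.98 * (-2.38)^3 ≈ -67.14
i=4: S_4 = 4.98 * (-2.38)^4 ≈ 159.79
i=5: S_5 = 4.98 * (-2.38)^5 ≈ -380.29
The first 6 terms are: [4.98, -11.85, 28.21, -67.14, 159.79, -380.29]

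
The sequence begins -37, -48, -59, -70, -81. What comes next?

Differences: -48 - -37 = -11
This is an arithmetic sequence with common difference d = -11.
Next term = -81 + -11 = -92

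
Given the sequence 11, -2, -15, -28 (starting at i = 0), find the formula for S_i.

Check differences: -2 - 11 = -13
-15 - -2 = -13
Common difference d = -13.
First term a = 11.
Formula: S_i = 11 - 13*i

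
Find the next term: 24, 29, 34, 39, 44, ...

Differences: 29 - 24 = 5
This is an arithmetic sequence with common difference d = 5.
Next term = 44 + 5 = 49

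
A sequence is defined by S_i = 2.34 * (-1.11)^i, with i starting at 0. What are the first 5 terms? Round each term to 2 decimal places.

This is a geometric sequence.
i=0: S_0 = 2.34 * (-1.11)^0 = 2.34
i=1: S_1 = 2.34 * (-1.11)^1 ≈ -2.6
i=2: S_2 = 2.34 * (-1.11)^2 ≈ 2.88
i=3: S_3 = 2.34 * (-1.11)^3 ≈ -3.2
i=4: S_4 = 2.34 * (-1.11)^4 ≈ 3.55
The first 5 terms are: [2.34, -2.6, 2.88, -3.2, 3.55]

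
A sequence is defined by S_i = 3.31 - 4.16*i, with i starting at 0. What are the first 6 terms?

This is an arithmetic sequence.
i=0: S_0 = 3.31 + -4.16*0 = 3.31
i=1: S_1 = 3.31 + -4.16*1 = -0.85
i=2: S_2 = 3.31 + -4.16*2 = -5.01
i=3: S_3 = 3.31 + -4.16*3 = -9.17
i=4: S_4 = 3.31 + -4.16*4 = -13.33
i=5: S_5 = 3.31 + -4.16*5 = -17.49
The first 6 terms are: [3.31, -0.85, -5.01, -9.17, -13.33, -17.49]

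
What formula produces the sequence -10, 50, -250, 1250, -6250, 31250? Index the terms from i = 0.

Check ratios: 50 / -10 = -5.0
Common ratio r = -5.
First term a = -10.
Formula: S_i = -10 * (-5)^i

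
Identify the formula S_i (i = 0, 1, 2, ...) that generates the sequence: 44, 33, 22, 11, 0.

Check differences: 33 - 44 = -11
22 - 33 = -11
Common difference d = -11.
First term a = 44.
Formula: S_i = 44 - 11*i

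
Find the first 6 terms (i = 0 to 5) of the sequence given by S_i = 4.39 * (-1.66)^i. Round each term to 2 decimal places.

This is a geometric sequence.
i=0: S_0 = 4.39 * (-1.66)^0 = 4.39
i=1: S_1 = 4.39 * (-1.66)^1 ≈ -7.29
i=2: S_2 = 4.39 * (-1.66)^2 ≈ 12.1
i=3: S_3 = 4.39 * (-1.66)^3 ≈ -20.08
i=4: S_4 = 4.39 * (-1.66)^4 ≈ 33.33
i=5: S_5 = 4.39 * (-1.66)^5 ≈ -55.34
The first 6 terms are: [4.39, -7.29, 12.1, -20.08, 33.33, -55.34]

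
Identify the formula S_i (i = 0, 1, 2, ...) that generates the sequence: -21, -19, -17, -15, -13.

Check differences: -19 - -21 = 2
-17 - -19 = 2
Common difference d = 2.
First term a = -21.
Formula: S_i = -21 + 2*i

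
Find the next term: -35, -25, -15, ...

Differences: -25 - -35 = 10
This is an arithmetic sequence with common difference d = 10.
Next term = -15 + 10 = -5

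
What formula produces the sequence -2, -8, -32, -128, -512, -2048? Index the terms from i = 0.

Check ratios: -8 / -2 = 4.0
Common ratio r = 4.
First term a = -2.
Formula: S_i = -2 * 4^i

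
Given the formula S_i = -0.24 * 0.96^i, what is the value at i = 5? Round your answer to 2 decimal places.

S_5 = -0.24 * 0.96^5 ≈ -0.24 * 0.8154 ≈ -0.2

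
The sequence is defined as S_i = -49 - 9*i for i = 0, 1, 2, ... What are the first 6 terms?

This is an arithmetic sequence.
i=0: S_0 = -49 + -9*0 = -49
i=1: S_1 = -49 + -9*1 = -58
i=2: S_2 = -49 + -9*2 = -67
i=3: S_3 = -49 + -9*3 = -76
i=4: S_4 = -49 + -9*4 = -85
i=5: S_5 = -49 + -9*5 = -94
The first 6 terms are: [-49, -58, -67, -76, -85, -94]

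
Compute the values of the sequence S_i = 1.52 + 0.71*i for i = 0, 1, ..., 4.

This is an arithmetic sequence.
i=0: S_0 = 1.52 + 0.71*0 = 1.52
i=1: S_1 = 1.52 + 0.71*1 = 2.23
i=2: S_2 = 1.52 + 0.71*2 = 2.94
i=3: S_3 = 1.52 + 0.71*3 = 3.65
i=4: S_4 = 1.52 + 0.71*4 = 4.36
The first 5 terms are: [1.52, 2.23, 2.94, 3.65, 4.36]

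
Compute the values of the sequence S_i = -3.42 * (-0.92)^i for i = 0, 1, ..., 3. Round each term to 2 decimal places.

This is a geometric sequence.
i=0: S_0 = -3.42 * (-0.92)^0 = -3.42
i=1: S_1 = -3.42 * (-0.92)^1 ≈ 3.15
i=2: S_2 = -3.42 * (-0.92)^2 ≈ -2.89
i=3: S_3 = -3.42 * (-0.92)^3 ≈ 2.66
The first 4 terms are: [-3.42, 3.15, -2.89, 2.66]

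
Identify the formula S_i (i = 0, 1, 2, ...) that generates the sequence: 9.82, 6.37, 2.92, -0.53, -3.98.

Check differences: 6.37 - 9.82 = -3.45
2.92 - 6.37 = -3.45
Common difference d = -3.45.
First term a = 9.82.
Formula: S_i = 9.82 - 3.45*i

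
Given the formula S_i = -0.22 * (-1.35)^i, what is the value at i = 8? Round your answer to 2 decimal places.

S_8 = -0.22 * (-1.35)^8 ≈ -0.22 * 11.0324 ≈ -2.43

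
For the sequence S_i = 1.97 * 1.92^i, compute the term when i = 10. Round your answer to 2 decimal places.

S_10 = 1.97 * 1.92^10 ≈ 1.97 * 680.7886 ≈ 1341.15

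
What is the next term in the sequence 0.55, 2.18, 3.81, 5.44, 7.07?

Differences: 2.18 - 0.55 = 1.63
This is an arithmetic sequence with common difference d = 1.63.
Next term = 7.07 + 1.63 = 8.7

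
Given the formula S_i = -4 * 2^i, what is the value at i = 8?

S_8 = -4 * 2^8 = -4 * 256 = -1024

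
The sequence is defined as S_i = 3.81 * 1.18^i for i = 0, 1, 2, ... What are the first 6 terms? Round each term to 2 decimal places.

This is a geometric sequence.
i=0: S_0 = 3.81 * 1.18^0 = 3.81
i=1: S_1 = 3.81 * 1.18^1 ≈ 4.5
i=2: S_2 = 3.81 * 1.18^2 ≈ 5.31
i=3: S_3 = 3.81 * 1.18^3 ≈ 6.26
i=4: S_4 = 3.81 * 1.18^4 ≈ 7.39
i=5: S_5 = 3.81 * 1.18^5 ≈ 8.72
The first 6 terms are: [3.81, 4.5, 5.31, 6.26, 7.39, 8.72]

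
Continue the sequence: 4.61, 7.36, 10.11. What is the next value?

Differences: 7.36 - 4.61 = 2.75
This is an arithmetic sequence with common difference d = 2.75.
Next term = 10.11 + 2.75 = 12.86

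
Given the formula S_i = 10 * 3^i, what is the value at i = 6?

S_6 = 10 * 3^6 = 10 * 729 = 7290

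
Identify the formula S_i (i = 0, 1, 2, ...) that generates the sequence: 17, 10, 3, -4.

Check differences: 10 - 17 = -7
3 - 10 = -7
Common difference d = -7.
First term a = 17.
Formula: S_i = 17 - 7*i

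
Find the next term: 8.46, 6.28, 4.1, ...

Differences: 6.28 - 8.46 = -2.18
This is an arithmetic sequence with common difference d = -2.18.
Next term = 4.1 + -2.18 = 1.92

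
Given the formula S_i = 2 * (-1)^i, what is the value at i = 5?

S_5 = 2 * (-1)^5 = 2 * -1 = -2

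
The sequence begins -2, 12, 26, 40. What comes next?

Differences: 12 - -2 = 14
This is an arithmetic sequence with common difference d = 14.
Next term = 40 + 14 = 54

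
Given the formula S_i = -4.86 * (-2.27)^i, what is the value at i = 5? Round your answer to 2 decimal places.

S_5 = -4.86 * (-2.27)^5 ≈ -4.86 * -60.2739 ≈ 292.93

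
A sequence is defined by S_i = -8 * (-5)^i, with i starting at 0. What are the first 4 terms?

This is a geometric sequence.
i=0: S_0 = -8 * (-5)^0 = -8
i=1: S_1 = -8 * (-5)^1 = 40
i=2: S_2 = -8 * (-5)^2 = -200
i=3: S_3 = -8 * (-5)^3 = 1000
The first 4 terms are: [-8, 40, -200, 1000]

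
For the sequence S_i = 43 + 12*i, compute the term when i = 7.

S_7 = 43 + 12*7 = 43 + 84 = 127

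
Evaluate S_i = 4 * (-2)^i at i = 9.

S_9 = 4 * (-2)^9 = 4 * -512 = -2048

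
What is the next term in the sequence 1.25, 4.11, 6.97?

Differences: 4.11 - 1.25 = 2.86
This is an arithmetic sequence with common difference d = 2.86.
Next term = 6.97 + 2.86 = 9.83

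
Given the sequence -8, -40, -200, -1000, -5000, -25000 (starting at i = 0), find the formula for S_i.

Check ratios: -40 / -8 = 5.0
Common ratio r = 5.
First term a = -8.
Formula: S_i = -8 * 5^i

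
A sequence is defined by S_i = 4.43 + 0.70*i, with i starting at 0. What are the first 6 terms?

This is an arithmetic sequence.
i=0: S_0 = 4.43 + 0.7*0 = 4.43
i=1: S_1 = 4.43 + 0.7*1 = 5.13
i=2: S_2 = 4.43 + 0.7*2 = 5.83
i=3: S_3 = 4.43 + 0.7*3 = 6.53
i=4: S_4 = 4.43 + 0.7*4 = 7.23
i=5: S_5 = 4.43 + 0.7*5 = 7.93
The first 6 terms are: [4.43, 5.13, 5.83, 6.53, 7.23, 7.93]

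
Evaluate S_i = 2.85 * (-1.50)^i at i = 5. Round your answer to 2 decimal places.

S_5 = 2.85 * (-1.5)^5 ≈ 2.85 * -7.5938 ≈ -21.64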